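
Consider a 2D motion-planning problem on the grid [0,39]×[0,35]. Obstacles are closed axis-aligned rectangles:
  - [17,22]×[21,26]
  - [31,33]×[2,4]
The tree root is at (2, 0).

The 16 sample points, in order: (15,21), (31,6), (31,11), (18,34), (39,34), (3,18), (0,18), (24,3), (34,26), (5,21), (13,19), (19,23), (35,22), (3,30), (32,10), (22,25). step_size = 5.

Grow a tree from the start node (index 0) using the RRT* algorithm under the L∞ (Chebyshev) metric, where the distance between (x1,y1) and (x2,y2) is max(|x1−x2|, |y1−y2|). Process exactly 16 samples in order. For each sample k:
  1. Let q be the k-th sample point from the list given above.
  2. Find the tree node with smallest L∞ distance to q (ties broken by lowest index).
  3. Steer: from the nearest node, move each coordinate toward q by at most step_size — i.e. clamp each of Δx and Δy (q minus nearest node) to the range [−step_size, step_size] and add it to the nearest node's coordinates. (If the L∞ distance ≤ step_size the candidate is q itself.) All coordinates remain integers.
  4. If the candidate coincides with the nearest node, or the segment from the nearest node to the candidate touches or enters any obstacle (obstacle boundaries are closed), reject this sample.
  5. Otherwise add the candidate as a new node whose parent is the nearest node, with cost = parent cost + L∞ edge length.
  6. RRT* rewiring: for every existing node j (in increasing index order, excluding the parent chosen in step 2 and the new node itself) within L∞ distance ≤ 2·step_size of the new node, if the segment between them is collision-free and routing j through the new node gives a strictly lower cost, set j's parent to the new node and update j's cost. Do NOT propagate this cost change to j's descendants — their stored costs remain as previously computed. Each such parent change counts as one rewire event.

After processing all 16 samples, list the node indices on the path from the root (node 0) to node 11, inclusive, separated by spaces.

1. q=(15,21) nearest=0 d=21 new=(7,5) → add node 1 parent=0 cost=5
2. q=(31,6) nearest=1 d=24 new=(12,6) → add node 2 parent=1 cost=10
3. q=(31,11) nearest=2 d=19 new=(17,11) → add node 3 parent=2 cost=15
4. q=(18,34) nearest=3 d=23 new=(18,16) → add node 4 parent=3 cost=20
5. q=(39,34) nearest=4 d=21 new=(23,21) → add node 5 parent=4 cost=25
6. q=(3,18) nearest=2 d=12 new=(7,11) → add node 6 parent=2 cost=15
7. q=(0,18) nearest=6 d=7 new=(2,16) → add node 7 parent=6 cost=20
8. q=(24,3) nearest=3 d=8 new=(22,6) → add node 8 parent=3 cost=20
9. q=(34,26) nearest=5 d=11 new=(28,26) → add node 9 parent=5 cost=30
10. q=(5,21) nearest=7 d=5 new=(5,21) → add node 10 parent=7 cost=25
11. q=(13,19) nearest=4 d=5 new=(13,19) → add node 11 parent=4 cost=25
12. q=(19,23) nearest=5 d=4 new=(19,23) → blocked by [17,22]×[21,26], reject
13. q=(35,22) nearest=9 d=7 new=(33,22) → add node 12 parent=9 cost=35
14. q=(3,30) nearest=10 d=9 new=(3,26) → add node 13 parent=10 cost=30
15. q=(32,10) nearest=8 d=10 new=(27,10) → add node 14 parent=8 cost=25
16. q=(22,25) nearest=5 d=4 new=(22,25) → blocked by [17,22]×[21,26], reject

Path: 0 1 2 3 4 11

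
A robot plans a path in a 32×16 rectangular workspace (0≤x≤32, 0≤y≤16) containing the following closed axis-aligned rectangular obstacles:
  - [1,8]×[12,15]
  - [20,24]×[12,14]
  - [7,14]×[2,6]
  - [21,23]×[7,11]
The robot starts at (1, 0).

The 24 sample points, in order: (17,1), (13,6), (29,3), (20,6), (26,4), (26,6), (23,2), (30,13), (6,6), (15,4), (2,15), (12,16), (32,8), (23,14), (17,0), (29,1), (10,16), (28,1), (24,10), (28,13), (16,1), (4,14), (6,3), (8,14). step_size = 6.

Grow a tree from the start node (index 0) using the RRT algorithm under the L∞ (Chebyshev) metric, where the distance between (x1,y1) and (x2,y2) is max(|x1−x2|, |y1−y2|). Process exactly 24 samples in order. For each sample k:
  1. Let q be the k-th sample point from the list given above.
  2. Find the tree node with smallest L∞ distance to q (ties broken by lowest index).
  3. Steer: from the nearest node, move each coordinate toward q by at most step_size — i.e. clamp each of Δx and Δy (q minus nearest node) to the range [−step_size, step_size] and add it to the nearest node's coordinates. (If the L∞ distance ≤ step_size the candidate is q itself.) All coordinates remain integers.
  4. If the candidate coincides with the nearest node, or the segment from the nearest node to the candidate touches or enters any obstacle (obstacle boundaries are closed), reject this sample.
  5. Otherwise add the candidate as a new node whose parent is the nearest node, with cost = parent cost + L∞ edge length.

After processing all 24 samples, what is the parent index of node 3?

1. q=(17,1) nearest=0 d=16 new=(7,1) → add node 1 parent=0 cost=6
2. q=(13,6) nearest=1 d=6 new=(13,6) → blocked by [7,14]×[2,6], reject
3. q=(29,3) nearest=1 d=22 new=(13,3) → blocked by [7,14]×[2,6], reject
4. q=(20,6) nearest=1 d=13 new=(13,6) → blocked by [7,14]×[2,6], reject
5. q=(26,4) nearest=1 d=19 new=(13,4) → blocked by [7,14]×[2,6], reject
6. q=(26,6) nearest=1 d=19 new=(13,6) → blocked by [7,14]×[2,6], reject
7. q=(23,2) nearest=1 d=16 new=(13,2) → blocked by [7,14]×[2,6], reject
8. q=(30,13) nearest=1 d=23 new=(13,7) → blocked by [7,14]×[2,6], reject
9. q=(6,6) nearest=1 d=5 new=(6,6) → add node 2 parent=1 cost=11
10. q=(15,4) nearest=1 d=8 new=(13,4) → blocked by [7,14]×[2,6], reject
11. q=(2,15) nearest=2 d=9 new=(2,12) → blocked by [1,8]×[12,15], reject
12. q=(12,16) nearest=2 d=10 new=(12,12) → add node 3 parent=2 cost=17
13. q=(32,8) nearest=3 d=20 new=(18,8) → add node 4 parent=3 cost=23
14. q=(23,14) nearest=4 d=6 new=(23,14) → blocked by [20,24]×[12,14], reject
15. q=(17,0) nearest=4 d=8 new=(17,2) → add node 5 parent=4 cost=29
16. q=(29,1) nearest=4 d=11 new=(24,2) → add node 6 parent=4 cost=29
17. q=(10,16) nearest=3 d=4 new=(10,16) → add node 7 parent=3 cost=21
18. q=(28,1) nearest=6 d=4 new=(28,1) → add node 8 parent=6 cost=33
19. q=(24,10) nearest=4 d=6 new=(24,10) → blocked by [21,23]×[7,11], reject
20. q=(28,13) nearest=4 d=10 new=(24,13) → blocked by [20,24]×[12,14], reject
21. q=(16,1) nearest=5 d=1 new=(16,1) → add node 9 parent=5 cost=30
22. q=(4,14) nearest=7 d=6 new=(4,14) → blocked by [1,8]×[12,15], reject
23. q=(6,3) nearest=1 d=2 new=(6,3) → add node 10 parent=1 cost=8
24. q=(8,14) nearest=7 d=2 new=(8,14) → blocked by [1,8]×[12,15], reject

Parent of node 3: 2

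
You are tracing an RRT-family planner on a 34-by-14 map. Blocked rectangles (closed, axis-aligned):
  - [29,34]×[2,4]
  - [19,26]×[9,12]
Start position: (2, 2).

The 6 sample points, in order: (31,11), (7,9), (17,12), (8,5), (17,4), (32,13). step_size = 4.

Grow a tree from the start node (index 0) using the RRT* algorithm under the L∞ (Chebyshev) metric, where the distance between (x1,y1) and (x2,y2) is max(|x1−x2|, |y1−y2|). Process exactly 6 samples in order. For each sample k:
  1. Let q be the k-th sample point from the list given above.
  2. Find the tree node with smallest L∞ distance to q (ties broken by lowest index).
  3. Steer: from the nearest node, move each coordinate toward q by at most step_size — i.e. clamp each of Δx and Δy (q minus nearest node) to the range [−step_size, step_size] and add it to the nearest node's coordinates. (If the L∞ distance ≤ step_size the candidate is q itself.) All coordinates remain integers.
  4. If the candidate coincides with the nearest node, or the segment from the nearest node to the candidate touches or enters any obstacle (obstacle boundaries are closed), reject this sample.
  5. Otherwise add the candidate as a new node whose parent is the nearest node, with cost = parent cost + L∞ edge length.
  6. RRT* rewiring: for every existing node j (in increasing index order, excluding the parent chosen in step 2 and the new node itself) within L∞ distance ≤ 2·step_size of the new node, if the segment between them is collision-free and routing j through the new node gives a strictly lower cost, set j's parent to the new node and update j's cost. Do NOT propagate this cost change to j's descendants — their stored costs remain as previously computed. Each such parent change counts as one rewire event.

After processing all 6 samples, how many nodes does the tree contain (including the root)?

Node count: 6

1. q=(31,11) nearest=0 d=29 new=(6,6) → add node 1 parent=0 cost=4
2. q=(7,9) nearest=1 d=3 new=(7,9) → add node 2 parent=1 cost=7
3. q=(17,12) nearest=2 d=10 new=(11,12) → add node 3 parent=2 cost=11
4. q=(8,5) nearest=1 d=2 new=(8,5) → add node 4 parent=1 cost=6
5. q=(17,4) nearest=3 d=8 new=(15,8) → add node 5 parent=3 cost=15
6. q=(32,13) nearest=5 d=17 new=(19,12) → blocked by [19,26]×[9,12], reject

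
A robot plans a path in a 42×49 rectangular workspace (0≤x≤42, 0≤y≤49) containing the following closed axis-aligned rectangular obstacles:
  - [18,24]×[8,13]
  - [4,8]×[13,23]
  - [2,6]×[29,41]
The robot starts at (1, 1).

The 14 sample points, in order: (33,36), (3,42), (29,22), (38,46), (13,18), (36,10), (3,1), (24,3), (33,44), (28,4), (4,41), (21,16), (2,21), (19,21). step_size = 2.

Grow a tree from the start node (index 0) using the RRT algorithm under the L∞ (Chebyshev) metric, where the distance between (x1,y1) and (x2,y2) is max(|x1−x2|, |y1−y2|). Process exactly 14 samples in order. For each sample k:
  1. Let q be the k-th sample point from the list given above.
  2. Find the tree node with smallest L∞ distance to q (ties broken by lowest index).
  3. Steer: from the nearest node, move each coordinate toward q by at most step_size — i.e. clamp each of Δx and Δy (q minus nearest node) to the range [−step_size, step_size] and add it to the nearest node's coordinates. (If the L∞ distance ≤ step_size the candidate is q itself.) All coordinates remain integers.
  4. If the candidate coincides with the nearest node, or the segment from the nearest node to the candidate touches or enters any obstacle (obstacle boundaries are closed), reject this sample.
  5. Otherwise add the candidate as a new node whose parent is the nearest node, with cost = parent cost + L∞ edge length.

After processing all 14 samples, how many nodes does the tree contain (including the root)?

Node count: 14

1. q=(33,36) nearest=0 d=35 new=(3,3) → add node 1 parent=0 cost=2
2. q=(3,42) nearest=1 d=39 new=(3,5) → add node 2 parent=1 cost=4
3. q=(29,22) nearest=1 d=26 new=(5,5) → add node 3 parent=1 cost=4
4. q=(38,46) nearest=2 d=41 new=(5,7) → add node 4 parent=2 cost=6
5. q=(13,18) nearest=4 d=11 new=(7,9) → add node 5 parent=4 cost=8
6. q=(36,10) nearest=5 d=29 new=(9,10) → add node 6 parent=5 cost=10
7. q=(3,1) nearest=0 d=2 new=(3,1) → add node 7 parent=0 cost=2
8. q=(24,3) nearest=6 d=15 new=(11,8) → add node 8 parent=6 cost=12
9. q=(33,44) nearest=6 d=34 new=(11,12) → add node 9 parent=6 cost=12
10. q=(28,4) nearest=8 d=17 new=(13,6) → add node 10 parent=8 cost=14
11. q=(4,41) nearest=9 d=29 new=(9,14) → add node 11 parent=9 cost=14
12. q=(21,16) nearest=8 d=10 new=(13,10) → add node 12 parent=8 cost=14
13. q=(2,21) nearest=11 d=7 new=(7,16) → blocked by [4,8]×[13,23], reject
14. q=(19,21) nearest=9 d=9 new=(13,14) → add node 13 parent=9 cost=14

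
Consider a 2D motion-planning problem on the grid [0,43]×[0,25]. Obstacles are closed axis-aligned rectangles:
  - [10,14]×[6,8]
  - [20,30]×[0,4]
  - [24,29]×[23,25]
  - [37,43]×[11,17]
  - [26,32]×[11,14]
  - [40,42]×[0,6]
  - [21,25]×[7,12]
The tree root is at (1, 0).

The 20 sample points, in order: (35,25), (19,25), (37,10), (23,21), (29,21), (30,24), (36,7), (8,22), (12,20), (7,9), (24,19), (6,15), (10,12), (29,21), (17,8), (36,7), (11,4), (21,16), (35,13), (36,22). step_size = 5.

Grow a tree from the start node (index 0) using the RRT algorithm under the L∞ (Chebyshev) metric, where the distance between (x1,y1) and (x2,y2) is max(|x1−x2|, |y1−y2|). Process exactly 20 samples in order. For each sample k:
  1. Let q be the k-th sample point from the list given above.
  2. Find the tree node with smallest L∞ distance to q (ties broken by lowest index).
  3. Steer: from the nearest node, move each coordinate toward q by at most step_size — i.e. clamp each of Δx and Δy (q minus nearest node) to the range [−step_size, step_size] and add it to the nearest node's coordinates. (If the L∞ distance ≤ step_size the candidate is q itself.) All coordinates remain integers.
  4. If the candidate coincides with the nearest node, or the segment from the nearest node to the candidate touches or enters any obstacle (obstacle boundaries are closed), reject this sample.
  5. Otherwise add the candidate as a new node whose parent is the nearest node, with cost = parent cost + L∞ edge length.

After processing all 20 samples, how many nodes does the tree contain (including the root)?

1. q=(35,25) nearest=0 d=34 new=(6,5) → add node 1 parent=0 cost=5
2. q=(19,25) nearest=1 d=20 new=(11,10) → add node 2 parent=1 cost=10
3. q=(37,10) nearest=2 d=26 new=(16,10) → add node 3 parent=2 cost=15
4. q=(23,21) nearest=3 d=11 new=(21,15) → add node 4 parent=3 cost=20
5. q=(29,21) nearest=4 d=8 new=(26,20) → add node 5 parent=4 cost=25
6. q=(30,24) nearest=5 d=4 new=(30,24) → blocked by [24,29]×[23,25], reject
7. q=(36,7) nearest=5 d=13 new=(31,15) → add node 6 parent=5 cost=30
8. q=(8,22) nearest=2 d=12 new=(8,15) → add node 7 parent=2 cost=15
9. q=(12,20) nearest=7 d=5 new=(12,20) → add node 8 parent=7 cost=20
10. q=(7,9) nearest=1 d=4 new=(7,9) → add node 9 parent=1 cost=9
11. q=(24,19) nearest=5 d=2 new=(24,19) → add node 10 parent=5 cost=27
12. q=(6,15) nearest=7 d=2 new=(6,15) → add node 11 parent=7 cost=17
13. q=(10,12) nearest=2 d=2 new=(10,12) → add node 12 parent=2 cost=12
14. q=(29,21) nearest=5 d=3 new=(29,21) → add node 13 parent=5 cost=28
15. q=(17,8) nearest=3 d=2 new=(17,8) → add node 14 parent=3 cost=17
16. q=(36,7) nearest=6 d=8 new=(36,10) → blocked by [26,32]×[11,14], reject
17. q=(11,4) nearest=1 d=5 new=(11,4) → add node 15 parent=1 cost=10
18. q=(21,16) nearest=4 d=1 new=(21,16) → add node 16 parent=4 cost=21
19. q=(35,13) nearest=6 d=4 new=(35,13) → add node 17 parent=6 cost=34
20. q=(36,22) nearest=6 d=7 new=(36,20) → add node 18 parent=6 cost=35

Node count: 19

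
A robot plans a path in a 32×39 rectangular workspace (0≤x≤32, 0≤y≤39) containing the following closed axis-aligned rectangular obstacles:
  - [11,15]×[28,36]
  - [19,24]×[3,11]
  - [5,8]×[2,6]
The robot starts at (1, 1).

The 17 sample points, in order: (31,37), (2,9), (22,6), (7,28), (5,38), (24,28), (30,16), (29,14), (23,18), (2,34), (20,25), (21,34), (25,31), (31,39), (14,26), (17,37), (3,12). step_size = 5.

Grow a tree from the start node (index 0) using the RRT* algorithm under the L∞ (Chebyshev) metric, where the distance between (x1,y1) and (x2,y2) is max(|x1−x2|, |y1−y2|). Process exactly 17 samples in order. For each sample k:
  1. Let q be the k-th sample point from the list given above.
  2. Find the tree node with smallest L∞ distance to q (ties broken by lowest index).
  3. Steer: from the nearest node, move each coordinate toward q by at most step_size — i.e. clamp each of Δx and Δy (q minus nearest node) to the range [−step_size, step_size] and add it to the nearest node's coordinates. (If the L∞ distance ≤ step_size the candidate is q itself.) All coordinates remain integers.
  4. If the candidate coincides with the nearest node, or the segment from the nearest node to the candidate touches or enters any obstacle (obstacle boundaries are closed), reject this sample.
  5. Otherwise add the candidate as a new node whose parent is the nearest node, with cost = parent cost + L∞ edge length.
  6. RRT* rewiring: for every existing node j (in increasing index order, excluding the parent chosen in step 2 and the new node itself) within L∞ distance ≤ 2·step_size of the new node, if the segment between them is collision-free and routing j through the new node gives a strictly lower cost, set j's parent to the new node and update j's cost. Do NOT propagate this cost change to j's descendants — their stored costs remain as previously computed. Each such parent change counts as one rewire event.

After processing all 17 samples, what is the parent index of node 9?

Parent of node 9: 7

1. q=(31,37) nearest=0 d=36 new=(6,6) → blocked by [5,8]×[2,6], reject
2. q=(2,9) nearest=0 d=8 new=(2,6) → add node 1 parent=0 cost=5
3. q=(22,6) nearest=1 d=20 new=(7,6) → blocked by [5,8]×[2,6], reject
4. q=(7,28) nearest=1 d=22 new=(7,11) → add node 2 parent=1 cost=10
5. q=(5,38) nearest=2 d=27 new=(5,16) → add node 3 parent=2 cost=15
6. q=(24,28) nearest=2 d=17 new=(12,16) → add node 4 parent=2 cost=15
7. q=(30,16) nearest=4 d=18 new=(17,16) → add node 5 parent=4 cost=20
8. q=(29,14) nearest=5 d=12 new=(22,14) → add node 6 parent=5 cost=25
9. q=(23,18) nearest=6 d=4 new=(23,18) → add node 7 parent=6 cost=29
10. q=(2,34) nearest=3 d=18 new=(2,21) → add node 8 parent=3 cost=20
11. q=(20,25) nearest=7 d=7 new=(20,23) → add node 9 parent=7 cost=34
12. q=(21,34) nearest=9 d=11 new=(21,28) → add node 10 parent=9 cost=39
13. q=(25,31) nearest=10 d=4 new=(25,31) → add node 11 parent=10 cost=43
14. q=(31,39) nearest=11 d=8 new=(30,36) → add node 12 parent=11 cost=48
15. q=(14,26) nearest=9 d=6 new=(15,26) → add node 13 parent=9 cost=39
16. q=(17,37) nearest=11 d=8 new=(20,36) → add node 14 parent=11 cost=48
17. q=(3,12) nearest=2 d=4 new=(3,12) → add node 15 parent=2 cost=14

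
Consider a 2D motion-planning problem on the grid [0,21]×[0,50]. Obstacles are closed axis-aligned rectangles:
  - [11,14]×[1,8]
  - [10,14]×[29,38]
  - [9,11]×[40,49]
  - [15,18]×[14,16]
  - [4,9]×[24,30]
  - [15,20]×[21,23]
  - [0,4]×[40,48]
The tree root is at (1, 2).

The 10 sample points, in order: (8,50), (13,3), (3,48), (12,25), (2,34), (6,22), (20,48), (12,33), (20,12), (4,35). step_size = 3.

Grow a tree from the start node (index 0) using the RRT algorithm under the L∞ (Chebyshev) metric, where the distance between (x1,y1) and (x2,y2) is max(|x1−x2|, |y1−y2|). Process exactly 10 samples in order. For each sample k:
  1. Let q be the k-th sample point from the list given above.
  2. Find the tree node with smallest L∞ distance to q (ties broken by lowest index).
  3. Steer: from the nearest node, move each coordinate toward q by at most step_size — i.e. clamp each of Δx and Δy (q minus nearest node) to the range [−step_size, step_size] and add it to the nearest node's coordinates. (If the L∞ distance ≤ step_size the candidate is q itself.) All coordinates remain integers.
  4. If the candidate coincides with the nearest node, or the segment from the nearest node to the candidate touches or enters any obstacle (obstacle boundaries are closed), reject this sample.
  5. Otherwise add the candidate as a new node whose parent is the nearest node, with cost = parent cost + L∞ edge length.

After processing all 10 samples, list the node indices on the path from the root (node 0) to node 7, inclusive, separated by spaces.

Path: 0 1 3 4 5 6 7

1. q=(8,50) nearest=0 d=48 new=(4,5) → add node 1 parent=0 cost=3
2. q=(13,3) nearest=1 d=9 new=(7,3) → add node 2 parent=1 cost=6
3. q=(3,48) nearest=1 d=43 new=(3,8) → add node 3 parent=1 cost=6
4. q=(12,25) nearest=3 d=17 new=(6,11) → add node 4 parent=3 cost=9
5. q=(2,34) nearest=4 d=23 new=(3,14) → add node 5 parent=4 cost=12
6. q=(6,22) nearest=5 d=8 new=(6,17) → add node 6 parent=5 cost=15
7. q=(20,48) nearest=6 d=31 new=(9,20) → add node 7 parent=6 cost=18
8. q=(12,33) nearest=7 d=13 new=(12,23) → add node 8 parent=7 cost=21
9. q=(20,12) nearest=7 d=11 new=(12,17) → add node 9 parent=7 cost=21
10. q=(4,35) nearest=8 d=12 new=(9,26) → blocked by [4,9]×[24,30], reject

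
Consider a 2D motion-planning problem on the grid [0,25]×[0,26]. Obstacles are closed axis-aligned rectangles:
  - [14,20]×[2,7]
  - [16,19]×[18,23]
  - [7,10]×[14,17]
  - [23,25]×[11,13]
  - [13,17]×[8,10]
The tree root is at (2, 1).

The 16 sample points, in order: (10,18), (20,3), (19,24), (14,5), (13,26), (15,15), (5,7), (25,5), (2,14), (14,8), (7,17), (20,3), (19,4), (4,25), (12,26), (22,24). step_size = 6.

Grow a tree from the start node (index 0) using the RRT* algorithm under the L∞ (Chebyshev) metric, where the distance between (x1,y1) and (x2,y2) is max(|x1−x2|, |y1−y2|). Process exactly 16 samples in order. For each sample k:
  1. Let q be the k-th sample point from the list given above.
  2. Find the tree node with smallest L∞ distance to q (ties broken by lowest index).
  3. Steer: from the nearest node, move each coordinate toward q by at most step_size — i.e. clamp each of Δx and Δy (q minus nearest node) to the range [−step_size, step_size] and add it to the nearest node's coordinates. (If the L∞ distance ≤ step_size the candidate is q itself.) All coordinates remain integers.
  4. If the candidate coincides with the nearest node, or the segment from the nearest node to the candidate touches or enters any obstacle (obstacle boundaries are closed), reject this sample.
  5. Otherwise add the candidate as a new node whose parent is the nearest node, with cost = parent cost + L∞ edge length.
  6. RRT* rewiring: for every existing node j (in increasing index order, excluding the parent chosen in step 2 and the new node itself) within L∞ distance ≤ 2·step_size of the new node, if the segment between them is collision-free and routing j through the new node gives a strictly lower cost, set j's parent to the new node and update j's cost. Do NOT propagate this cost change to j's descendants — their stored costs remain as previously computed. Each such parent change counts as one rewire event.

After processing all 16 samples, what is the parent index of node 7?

Parent of node 7: 1

1. q=(10,18) nearest=0 d=17 new=(8,7) → add node 1 parent=0 cost=6
2. q=(20,3) nearest=1 d=12 new=(14,3) → blocked by [14,20]×[2,7], reject
3. q=(19,24) nearest=1 d=17 new=(14,13) → add node 2 parent=1 cost=12
4. q=(14,5) nearest=1 d=6 new=(14,5) → blocked by [14,20]×[2,7], reject
5. q=(13,26) nearest=2 d=13 new=(13,19) → add node 3 parent=2 cost=18
6. q=(15,15) nearest=2 d=2 new=(15,15) → add node 4 parent=2 cost=14
7. q=(5,7) nearest=1 d=3 new=(5,7) → add node 5 parent=1 cost=9
8. q=(25,5) nearest=4 d=10 new=(21,9) → add node 6 parent=4 cost=20
9. q=(2,14) nearest=1 d=7 new=(2,13) → add node 7 parent=1 cost=12
10. q=(14,8) nearest=2 d=5 new=(14,8) → blocked by [13,17]×[8,10], reject
11. q=(7,17) nearest=7 d=5 new=(7,17) → blocked by [7,10]×[14,17], reject
12. q=(20,3) nearest=6 d=6 new=(20,3) → blocked by [14,20]×[2,7], reject
13. q=(19,4) nearest=6 d=5 new=(19,4) → blocked by [14,20]×[2,7], reject
14. q=(4,25) nearest=3 d=9 new=(7,25) → add node 8 parent=3 cost=24
15. q=(12,26) nearest=8 d=5 new=(12,26) → add node 9 parent=8 cost=29
16. q=(22,24) nearest=3 d=9 new=(19,24) → blocked by [16,19]×[18,23], reject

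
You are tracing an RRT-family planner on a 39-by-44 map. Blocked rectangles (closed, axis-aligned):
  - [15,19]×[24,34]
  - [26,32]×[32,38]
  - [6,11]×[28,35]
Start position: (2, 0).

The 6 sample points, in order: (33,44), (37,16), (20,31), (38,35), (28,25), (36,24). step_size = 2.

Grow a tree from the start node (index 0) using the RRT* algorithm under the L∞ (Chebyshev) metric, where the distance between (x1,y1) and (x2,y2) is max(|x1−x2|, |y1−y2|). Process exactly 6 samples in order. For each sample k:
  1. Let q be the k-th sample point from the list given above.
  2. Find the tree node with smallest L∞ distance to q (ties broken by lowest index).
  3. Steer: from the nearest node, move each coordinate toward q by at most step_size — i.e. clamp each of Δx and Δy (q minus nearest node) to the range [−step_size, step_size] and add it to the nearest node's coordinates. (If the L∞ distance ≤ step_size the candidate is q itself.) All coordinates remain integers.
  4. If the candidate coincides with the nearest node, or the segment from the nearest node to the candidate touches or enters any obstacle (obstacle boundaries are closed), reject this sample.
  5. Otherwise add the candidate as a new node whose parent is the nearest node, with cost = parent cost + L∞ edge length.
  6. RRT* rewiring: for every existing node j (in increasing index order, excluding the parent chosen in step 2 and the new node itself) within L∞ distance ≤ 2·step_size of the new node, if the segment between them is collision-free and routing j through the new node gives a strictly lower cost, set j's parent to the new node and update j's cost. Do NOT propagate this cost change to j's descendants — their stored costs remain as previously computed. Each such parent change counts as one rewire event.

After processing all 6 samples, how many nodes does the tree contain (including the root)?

1. q=(33,44) nearest=0 d=44 new=(4,2) → add node 1 parent=0 cost=2
2. q=(37,16) nearest=1 d=33 new=(6,4) → add node 2 parent=1 cost=4
3. q=(20,31) nearest=2 d=27 new=(8,6) → add node 3 parent=2 cost=6
4. q=(38,35) nearest=3 d=30 new=(10,8) → add node 4 parent=3 cost=8
5. q=(28,25) nearest=4 d=18 new=(12,10) → add node 5 parent=4 cost=10
6. q=(36,24) nearest=5 d=24 new=(14,12) → add node 6 parent=5 cost=12

Node count: 7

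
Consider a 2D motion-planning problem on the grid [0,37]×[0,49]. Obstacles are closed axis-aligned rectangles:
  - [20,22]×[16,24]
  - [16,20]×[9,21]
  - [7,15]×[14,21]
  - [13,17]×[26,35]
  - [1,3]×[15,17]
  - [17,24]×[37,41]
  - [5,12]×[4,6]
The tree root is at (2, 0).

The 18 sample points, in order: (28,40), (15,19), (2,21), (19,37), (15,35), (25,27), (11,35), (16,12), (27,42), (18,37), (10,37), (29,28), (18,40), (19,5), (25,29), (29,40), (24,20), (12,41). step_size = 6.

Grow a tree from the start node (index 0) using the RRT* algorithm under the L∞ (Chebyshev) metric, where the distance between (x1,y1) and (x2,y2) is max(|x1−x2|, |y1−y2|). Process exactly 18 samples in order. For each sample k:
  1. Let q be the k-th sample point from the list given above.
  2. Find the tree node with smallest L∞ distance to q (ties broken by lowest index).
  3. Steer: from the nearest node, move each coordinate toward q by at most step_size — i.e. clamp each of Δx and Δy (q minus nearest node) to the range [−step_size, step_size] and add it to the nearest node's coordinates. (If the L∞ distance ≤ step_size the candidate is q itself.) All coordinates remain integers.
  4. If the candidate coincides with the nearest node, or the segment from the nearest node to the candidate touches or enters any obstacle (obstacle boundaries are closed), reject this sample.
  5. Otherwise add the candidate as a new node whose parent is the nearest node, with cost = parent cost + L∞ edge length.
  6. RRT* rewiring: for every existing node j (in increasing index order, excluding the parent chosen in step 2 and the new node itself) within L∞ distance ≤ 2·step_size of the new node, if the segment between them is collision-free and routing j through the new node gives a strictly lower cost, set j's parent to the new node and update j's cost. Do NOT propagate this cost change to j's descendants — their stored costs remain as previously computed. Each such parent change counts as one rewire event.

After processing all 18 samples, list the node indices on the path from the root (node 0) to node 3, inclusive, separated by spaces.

1. q=(28,40) nearest=0 d=40 new=(8,6) → blocked by [5,12]×[4,6], reject
2. q=(15,19) nearest=0 d=19 new=(8,6) → blocked by [5,12]×[4,6], reject
3. q=(2,21) nearest=0 d=21 new=(2,6) → add node 1 parent=0 cost=6
4. q=(19,37) nearest=1 d=31 new=(8,12) → add node 2 parent=1 cost=12
5. q=(15,35) nearest=2 d=23 new=(14,18) → blocked by [7,15]×[14,21], reject
6. q=(25,27) nearest=2 d=17 new=(14,18) → blocked by [7,15]×[14,21], reject
7. q=(11,35) nearest=2 d=23 new=(11,18) → blocked by [7,15]×[14,21], reject
8. q=(16,12) nearest=2 d=8 new=(14,12) → add node 3 parent=2 cost=18
9. q=(27,42) nearest=2 d=30 new=(14,18) → blocked by [7,15]×[14,21], reject
10. q=(18,37) nearest=2 d=25 new=(14,18) → blocked by [7,15]×[14,21], reject
11. q=(10,37) nearest=2 d=25 new=(10,18) → blocked by [7,15]×[14,21], reject
12. q=(29,28) nearest=3 d=16 new=(20,18) → blocked by [20,22]×[16,24], reject
13. q=(18,40) nearest=2 d=28 new=(14,18) → blocked by [7,15]×[14,21], reject
14. q=(19,5) nearest=3 d=7 new=(19,6) → blocked by [16,20]×[9,21], reject
15. q=(25,29) nearest=2 d=17 new=(14,18) → blocked by [7,15]×[14,21], reject
16. q=(29,40) nearest=2 d=28 new=(14,18) → blocked by [7,15]×[14,21], reject
17. q=(24,20) nearest=3 d=10 new=(20,18) → blocked by [20,22]×[16,24], reject
18. q=(12,41) nearest=2 d=29 new=(12,18) → blocked by [7,15]×[14,21], reject

Path: 0 1 2 3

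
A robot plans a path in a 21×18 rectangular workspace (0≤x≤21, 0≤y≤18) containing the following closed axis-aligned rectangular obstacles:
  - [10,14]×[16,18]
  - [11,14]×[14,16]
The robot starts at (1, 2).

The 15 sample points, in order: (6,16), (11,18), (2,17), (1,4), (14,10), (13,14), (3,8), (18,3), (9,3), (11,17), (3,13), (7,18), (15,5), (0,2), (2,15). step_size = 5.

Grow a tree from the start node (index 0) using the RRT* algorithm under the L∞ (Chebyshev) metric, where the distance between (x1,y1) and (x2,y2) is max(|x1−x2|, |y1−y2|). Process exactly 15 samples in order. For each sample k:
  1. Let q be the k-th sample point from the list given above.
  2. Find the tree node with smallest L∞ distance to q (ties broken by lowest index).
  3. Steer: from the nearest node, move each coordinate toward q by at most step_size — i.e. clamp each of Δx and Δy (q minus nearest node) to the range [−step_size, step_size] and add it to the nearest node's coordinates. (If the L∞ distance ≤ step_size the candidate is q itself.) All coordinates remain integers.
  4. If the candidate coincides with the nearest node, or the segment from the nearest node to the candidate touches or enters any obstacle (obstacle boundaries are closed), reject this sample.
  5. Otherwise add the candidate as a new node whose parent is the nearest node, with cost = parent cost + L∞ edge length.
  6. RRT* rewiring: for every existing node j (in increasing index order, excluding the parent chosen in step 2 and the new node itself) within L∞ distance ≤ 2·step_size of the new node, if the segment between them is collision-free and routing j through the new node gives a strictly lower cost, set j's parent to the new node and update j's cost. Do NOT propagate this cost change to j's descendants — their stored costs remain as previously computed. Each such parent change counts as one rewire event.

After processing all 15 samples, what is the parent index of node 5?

Parent of node 5: 2

1. q=(6,16) nearest=0 d=14 new=(6,7) → add node 1 parent=0 cost=5
2. q=(11,18) nearest=1 d=11 new=(11,12) → add node 2 parent=1 cost=10
3. q=(2,17) nearest=2 d=9 new=(6,17) → add node 3 parent=2 cost=15
4. q=(1,4) nearest=0 d=2 new=(1,4) → add node 4 parent=0 cost=2
5. q=(14,10) nearest=2 d=3 new=(14,10) → add node 5 parent=2 cost=13
6. q=(13,14) nearest=2 d=2 new=(13,14) → blocked by [11,14]×[14,16], reject
7. q=(3,8) nearest=1 d=3 new=(3,8) → add node 6 parent=1 cost=8
8. q=(18,3) nearest=5 d=7 new=(18,5) → add node 7 parent=5 cost=18
9. q=(9,3) nearest=1 d=4 new=(9,3) → add node 8 parent=1 cost=9
10. q=(11,17) nearest=2 d=5 new=(11,17) → blocked by [10,14]×[16,18], reject
11. q=(3,13) nearest=3 d=4 new=(3,13) → add node 9 parent=3 cost=19
12. q=(7,18) nearest=3 d=1 new=(7,18) → add node 10 parent=3 cost=16
13. q=(15,5) nearest=7 d=3 new=(15,5) → add node 11 parent=7 cost=21
14. q=(0,2) nearest=0 d=1 new=(0,2) → add node 12 parent=0 cost=1; rewire 6→12 (7<8)
15. q=(2,15) nearest=9 d=2 new=(2,15) → add node 13 parent=9 cost=21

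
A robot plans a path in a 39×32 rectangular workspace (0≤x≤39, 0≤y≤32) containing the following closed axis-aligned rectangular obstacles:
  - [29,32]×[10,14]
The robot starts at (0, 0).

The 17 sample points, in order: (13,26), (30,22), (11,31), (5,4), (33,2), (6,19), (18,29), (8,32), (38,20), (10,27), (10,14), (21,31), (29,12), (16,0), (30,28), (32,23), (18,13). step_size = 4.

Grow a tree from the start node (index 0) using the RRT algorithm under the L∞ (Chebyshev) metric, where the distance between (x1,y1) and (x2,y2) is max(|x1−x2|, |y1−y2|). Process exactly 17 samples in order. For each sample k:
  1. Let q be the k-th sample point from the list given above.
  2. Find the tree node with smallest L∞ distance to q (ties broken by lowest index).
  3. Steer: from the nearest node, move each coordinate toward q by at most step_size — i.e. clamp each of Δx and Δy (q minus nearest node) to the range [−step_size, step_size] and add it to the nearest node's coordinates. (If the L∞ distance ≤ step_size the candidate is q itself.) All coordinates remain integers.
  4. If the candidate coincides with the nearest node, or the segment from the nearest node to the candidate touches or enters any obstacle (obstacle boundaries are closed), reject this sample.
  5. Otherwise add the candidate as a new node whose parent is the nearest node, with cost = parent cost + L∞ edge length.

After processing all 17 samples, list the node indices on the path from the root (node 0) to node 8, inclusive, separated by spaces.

Path: 0 1 2 3 6 7 8

1. q=(13,26) nearest=0 d=26 new=(4,4) → add node 1 parent=0 cost=4
2. q=(30,22) nearest=1 d=26 new=(8,8) → add node 2 parent=1 cost=8
3. q=(11,31) nearest=2 d=23 new=(11,12) → add node 3 parent=2 cost=12
4. q=(5,4) nearest=1 d=1 new=(5,4) → add node 4 parent=1 cost=5
5. q=(33,2) nearest=3 d=22 new=(15,8) → add node 5 parent=3 cost=16
6. q=(6,19) nearest=3 d=7 new=(7,16) → add node 6 parent=3 cost=16
7. q=(18,29) nearest=6 d=13 new=(11,20) → add node 7 parent=6 cost=20
8. q=(8,32) nearest=7 d=12 new=(8,24) → add node 8 parent=7 cost=24
9. q=(38,20) nearest=5 d=23 new=(19,12) → add node 9 parent=5 cost=20
10. q=(10,27) nearest=8 d=3 new=(10,27) → add node 10 parent=8 cost=27
11. q=(10,14) nearest=3 d=2 new=(10,14) → add node 11 parent=3 cost=14
12. q=(21,31) nearest=7 d=11 new=(15,24) → add node 12 parent=7 cost=24
13. q=(29,12) nearest=9 d=10 new=(23,12) → add node 13 parent=9 cost=24
14. q=(16,0) nearest=2 d=8 new=(12,4) → add node 14 parent=2 cost=12
15. q=(30,28) nearest=12 d=15 new=(19,28) → add node 15 parent=12 cost=28
16. q=(32,23) nearest=13 d=11 new=(27,16) → add node 16 parent=13 cost=28
17. q=(18,13) nearest=9 d=1 new=(18,13) → add node 17 parent=9 cost=21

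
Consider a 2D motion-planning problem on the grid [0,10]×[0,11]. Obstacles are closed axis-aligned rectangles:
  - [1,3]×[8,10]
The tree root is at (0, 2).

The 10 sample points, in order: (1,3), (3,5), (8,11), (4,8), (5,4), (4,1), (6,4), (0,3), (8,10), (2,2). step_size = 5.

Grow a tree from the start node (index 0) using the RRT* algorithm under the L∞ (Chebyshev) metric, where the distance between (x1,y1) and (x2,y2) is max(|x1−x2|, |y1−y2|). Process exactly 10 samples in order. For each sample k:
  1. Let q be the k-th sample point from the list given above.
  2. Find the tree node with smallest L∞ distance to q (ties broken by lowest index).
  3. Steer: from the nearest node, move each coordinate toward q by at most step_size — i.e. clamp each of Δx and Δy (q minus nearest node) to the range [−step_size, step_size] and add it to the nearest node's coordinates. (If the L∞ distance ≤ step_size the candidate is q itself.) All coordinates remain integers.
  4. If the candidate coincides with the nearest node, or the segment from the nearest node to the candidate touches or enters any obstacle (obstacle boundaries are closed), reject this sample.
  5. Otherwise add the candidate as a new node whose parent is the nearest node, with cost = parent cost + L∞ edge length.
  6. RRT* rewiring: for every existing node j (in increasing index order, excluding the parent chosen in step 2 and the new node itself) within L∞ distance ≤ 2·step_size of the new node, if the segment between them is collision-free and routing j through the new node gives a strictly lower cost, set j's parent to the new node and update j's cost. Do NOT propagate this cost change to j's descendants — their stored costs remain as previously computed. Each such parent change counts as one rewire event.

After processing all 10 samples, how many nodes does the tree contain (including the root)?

Node count: 10

1. q=(1,3) nearest=0 d=1 new=(1,3) → add node 1 parent=0 cost=1
2. q=(3,5) nearest=1 d=2 new=(3,5) → add node 2 parent=1 cost=3
3. q=(8,11) nearest=2 d=6 new=(8,10) → add node 3 parent=2 cost=8
4. q=(4,8) nearest=2 d=3 new=(4,8) → add node 4 parent=2 cost=6
5. q=(5,4) nearest=2 d=2 new=(5,4) → add node 5 parent=2 cost=5
6. q=(4,1) nearest=1 d=3 new=(4,1) → add node 6 parent=1 cost=4
7. q=(6,4) nearest=5 d=1 new=(6,4) → add node 7 parent=5 cost=6
8. q=(0,3) nearest=0 d=1 new=(0,3) → add node 8 parent=0 cost=1
9. q=(8,10) nearest=3 d=0 → coincident, reject
10. q=(2,2) nearest=1 d=1 new=(2,2) → add node 9 parent=1 cost=2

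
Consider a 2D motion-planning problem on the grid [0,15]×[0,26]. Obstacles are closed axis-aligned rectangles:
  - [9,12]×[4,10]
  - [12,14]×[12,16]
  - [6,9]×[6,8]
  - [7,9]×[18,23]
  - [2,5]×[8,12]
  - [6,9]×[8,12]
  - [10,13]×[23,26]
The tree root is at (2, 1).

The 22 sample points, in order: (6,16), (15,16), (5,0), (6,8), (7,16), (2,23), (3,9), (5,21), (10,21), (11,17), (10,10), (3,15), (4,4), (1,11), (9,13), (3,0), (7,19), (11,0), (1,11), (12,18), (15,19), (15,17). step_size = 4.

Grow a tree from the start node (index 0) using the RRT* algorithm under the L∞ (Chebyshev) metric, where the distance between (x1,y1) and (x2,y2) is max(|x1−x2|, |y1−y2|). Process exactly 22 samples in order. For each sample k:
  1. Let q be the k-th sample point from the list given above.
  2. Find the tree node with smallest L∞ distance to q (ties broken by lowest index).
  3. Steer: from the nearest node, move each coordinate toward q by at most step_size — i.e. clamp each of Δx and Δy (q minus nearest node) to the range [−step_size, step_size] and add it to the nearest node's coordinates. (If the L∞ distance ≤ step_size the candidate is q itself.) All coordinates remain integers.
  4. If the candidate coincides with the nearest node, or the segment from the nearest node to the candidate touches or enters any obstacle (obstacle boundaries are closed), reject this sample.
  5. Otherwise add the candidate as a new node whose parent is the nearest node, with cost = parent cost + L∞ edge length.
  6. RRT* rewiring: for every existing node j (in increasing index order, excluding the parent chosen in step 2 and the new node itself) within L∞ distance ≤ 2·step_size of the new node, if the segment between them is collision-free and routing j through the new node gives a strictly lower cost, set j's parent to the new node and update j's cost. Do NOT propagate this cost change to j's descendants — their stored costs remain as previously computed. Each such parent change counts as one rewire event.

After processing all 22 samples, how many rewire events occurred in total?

Rewire events: 1

1. q=(6,16) nearest=0 d=15 new=(6,5) → add node 1 parent=0 cost=4
2. q=(15,16) nearest=1 d=11 new=(10,9) → blocked by [9,12]×[4,10], reject
3. q=(5,0) nearest=0 d=3 new=(5,0) → add node 2 parent=0 cost=3
4. q=(6,8) nearest=1 d=3 new=(6,8) → blocked by [6,9]×[6,8], reject
5. q=(7,16) nearest=1 d=11 new=(7,9) → blocked by [6,9]×[6,8], reject
6. q=(2,23) nearest=1 d=18 new=(2,9) → blocked by [2,5]×[8,12], reject
7. q=(3,9) nearest=1 d=4 new=(3,9) → blocked by [2,5]×[8,12], reject
8. q=(5,21) nearest=1 d=16 new=(5,9) → blocked by [2,5]×[8,12], reject
9. q=(10,21) nearest=1 d=16 new=(10,9) → blocked by [9,12]×[4,10], reject
10. q=(11,17) nearest=1 d=12 new=(10,9) → blocked by [9,12]×[4,10], reject
11. q=(10,10) nearest=1 d=5 new=(10,9) → blocked by [9,12]×[4,10], reject
12. q=(3,15) nearest=1 d=10 new=(3,9) → blocked by [2,5]×[8,12], reject
13. q=(4,4) nearest=1 d=2 new=(4,4) → add node 3 parent=1 cost=6
14. q=(1,11) nearest=1 d=6 new=(2,9) → blocked by [2,5]×[8,12], reject
15. q=(9,13) nearest=1 d=8 new=(9,9) → blocked by [9,12]×[4,10], reject
16. q=(3,0) nearest=0 d=1 new=(3,0) → add node 4 parent=0 cost=1; rewire 3→4 (5<6)
17. q=(7,19) nearest=1 d=14 new=(7,9) → blocked by [6,9]×[6,8], reject
18. q=(11,0) nearest=1 d=5 new=(10,1) → add node 5 parent=1 cost=8
19. q=(1,11) nearest=1 d=6 new=(2,9) → blocked by [2,5]×[8,12], reject
20. q=(12,18) nearest=1 d=13 new=(10,9) → blocked by [9,12]×[4,10], reject
21. q=(15,19) nearest=1 d=14 new=(10,9) → blocked by [9,12]×[4,10], reject
22. q=(15,17) nearest=1 d=12 new=(10,9) → blocked by [9,12]×[4,10], reject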